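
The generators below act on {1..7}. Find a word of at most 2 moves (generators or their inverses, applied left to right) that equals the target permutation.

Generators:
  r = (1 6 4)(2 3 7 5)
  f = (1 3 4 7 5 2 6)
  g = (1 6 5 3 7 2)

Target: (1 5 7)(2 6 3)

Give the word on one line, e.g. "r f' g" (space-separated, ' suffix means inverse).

g g

  after g: (1 6 5 3 7 2)
  after g: (1 5 7)(2 6 3)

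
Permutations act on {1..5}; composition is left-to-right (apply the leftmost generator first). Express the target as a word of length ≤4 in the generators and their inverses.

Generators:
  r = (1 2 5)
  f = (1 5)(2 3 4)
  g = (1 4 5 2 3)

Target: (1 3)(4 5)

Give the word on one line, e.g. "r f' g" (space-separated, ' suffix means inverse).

  after r: (1 2 5)
  after g: (1 3)(4 5)

r g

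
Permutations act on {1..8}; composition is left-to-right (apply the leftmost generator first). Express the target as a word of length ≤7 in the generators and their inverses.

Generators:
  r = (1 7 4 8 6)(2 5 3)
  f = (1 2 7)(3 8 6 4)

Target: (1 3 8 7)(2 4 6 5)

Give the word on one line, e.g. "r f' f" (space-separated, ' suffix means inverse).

r f r' r' f'

  after r: (1 7 4 8 6)(2 5 3)
  after f: (2 5 8 4 6)(3 7)
  after r': (1 6 3)(4 8 7 5)
  after r': (1 8)(2 3 6 5 7)
  after f': (1 3 8 7)(2 4 6 5)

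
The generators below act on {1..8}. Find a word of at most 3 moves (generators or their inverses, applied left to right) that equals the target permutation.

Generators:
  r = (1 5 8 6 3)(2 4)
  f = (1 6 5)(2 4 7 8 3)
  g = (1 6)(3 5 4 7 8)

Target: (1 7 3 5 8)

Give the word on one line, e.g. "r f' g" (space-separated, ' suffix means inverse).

  after f: (1 6 5)(2 4 7 8 3)
  after r': (1 8 6)(3 4 7 5)
  after g': (1 7 3 5 8)

f r' g'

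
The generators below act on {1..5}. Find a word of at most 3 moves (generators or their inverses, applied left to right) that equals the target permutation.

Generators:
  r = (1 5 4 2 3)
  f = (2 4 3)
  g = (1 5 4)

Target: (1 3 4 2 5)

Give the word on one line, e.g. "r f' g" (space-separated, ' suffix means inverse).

g r' r'

  after g: (1 5 4)
  after r': (2 4 3)
  after r': (1 3 4 2 5)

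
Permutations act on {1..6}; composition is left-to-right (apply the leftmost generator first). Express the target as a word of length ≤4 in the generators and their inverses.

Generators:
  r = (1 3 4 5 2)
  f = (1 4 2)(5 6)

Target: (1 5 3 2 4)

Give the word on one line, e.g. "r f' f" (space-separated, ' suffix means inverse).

  after r: (1 3 4 5 2)
  after r: (1 4 2 3 5)
  after r: (1 5 3 2 4)

r r r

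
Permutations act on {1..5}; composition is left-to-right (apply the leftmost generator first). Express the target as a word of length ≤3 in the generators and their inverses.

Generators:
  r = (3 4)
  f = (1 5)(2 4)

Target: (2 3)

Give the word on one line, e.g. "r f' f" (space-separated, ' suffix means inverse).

  after f': (1 5)(2 4)
  after r: (1 5)(2 3 4)
  after f: (2 3)

f' r f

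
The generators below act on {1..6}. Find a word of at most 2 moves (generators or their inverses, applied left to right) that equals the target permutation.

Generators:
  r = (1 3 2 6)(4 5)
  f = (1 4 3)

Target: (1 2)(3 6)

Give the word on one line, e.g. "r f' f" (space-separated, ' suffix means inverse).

  after r': (1 6 2 3)(4 5)
  after r': (1 2)(3 6)

r' r'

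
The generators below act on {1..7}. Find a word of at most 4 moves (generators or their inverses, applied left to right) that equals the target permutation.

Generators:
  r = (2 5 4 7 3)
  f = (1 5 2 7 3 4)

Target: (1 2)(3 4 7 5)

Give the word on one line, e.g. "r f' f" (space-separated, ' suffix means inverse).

r' f f

  after r': (2 3 7 4 5)
  after f: (1 5 7)(2 4)
  after f: (1 2)(3 4 7 5)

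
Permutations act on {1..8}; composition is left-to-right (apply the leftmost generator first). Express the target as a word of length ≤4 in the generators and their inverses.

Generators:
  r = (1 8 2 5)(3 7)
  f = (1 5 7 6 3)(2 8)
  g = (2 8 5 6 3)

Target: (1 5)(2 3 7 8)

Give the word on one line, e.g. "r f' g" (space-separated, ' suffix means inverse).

f' r' f'

  after f': (1 3 6 7 5)(2 8)
  after r': (1 7 2)(3 6)
  after f': (1 5)(2 3 7 8)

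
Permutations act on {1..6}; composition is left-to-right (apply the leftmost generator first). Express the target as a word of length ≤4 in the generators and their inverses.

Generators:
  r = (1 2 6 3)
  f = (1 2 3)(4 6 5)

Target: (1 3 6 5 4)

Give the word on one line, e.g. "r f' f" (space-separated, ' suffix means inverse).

f r r

  after f: (1 2 3)(4 6 5)
  after r: (1 6 5 4 3 2)
  after r: (1 3 6 5 4)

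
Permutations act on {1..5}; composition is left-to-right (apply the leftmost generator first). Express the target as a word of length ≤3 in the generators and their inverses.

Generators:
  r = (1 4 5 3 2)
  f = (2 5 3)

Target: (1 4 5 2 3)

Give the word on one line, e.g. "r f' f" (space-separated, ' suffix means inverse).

  after f: (2 5 3)
  after r: (1 4 5 2 3)

f r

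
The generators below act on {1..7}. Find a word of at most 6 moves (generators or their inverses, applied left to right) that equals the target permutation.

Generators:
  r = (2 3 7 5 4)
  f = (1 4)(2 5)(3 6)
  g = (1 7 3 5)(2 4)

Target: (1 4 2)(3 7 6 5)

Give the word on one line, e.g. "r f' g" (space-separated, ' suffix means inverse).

g f r r

  after g: (1 7 3 5)(2 4)
  after f: (1 7 6 3 2)(4 5)
  after r: (1 5 2)(6 7)
  after r: (1 4 2)(3 7 6 5)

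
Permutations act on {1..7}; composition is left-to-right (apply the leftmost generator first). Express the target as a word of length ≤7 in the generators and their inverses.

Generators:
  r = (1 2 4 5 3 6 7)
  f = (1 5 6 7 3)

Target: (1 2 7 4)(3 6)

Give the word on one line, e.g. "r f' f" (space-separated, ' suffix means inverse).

  after r: (1 2 4 5 3 6 7)
  after f': (1 2 4)(3 5 7)
  after r: (1 4 2 5)(6 7)
  after f': (1 4 2)(3 7 5)
  after r': (1 2 7 4)(3 6)

r f' r f' r'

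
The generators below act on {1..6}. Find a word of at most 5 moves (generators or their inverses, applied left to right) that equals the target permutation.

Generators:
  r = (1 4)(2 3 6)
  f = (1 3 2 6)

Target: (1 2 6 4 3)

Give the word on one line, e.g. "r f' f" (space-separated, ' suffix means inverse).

f' r f' r'

  after f': (1 6 2 3)
  after r: (1 2 6 3 4)
  after f': (1 3 4 6)
  after r': (1 2 6 4 3)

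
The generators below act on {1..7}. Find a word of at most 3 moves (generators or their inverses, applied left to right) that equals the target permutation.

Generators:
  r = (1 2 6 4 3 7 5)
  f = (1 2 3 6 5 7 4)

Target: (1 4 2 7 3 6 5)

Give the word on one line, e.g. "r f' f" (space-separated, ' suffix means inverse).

  after r: (1 2 6 4 3 7 5)
  after f: (1 3 4 6)(2 5)
  after r': (1 4 2 7 3 6 5)

r f r'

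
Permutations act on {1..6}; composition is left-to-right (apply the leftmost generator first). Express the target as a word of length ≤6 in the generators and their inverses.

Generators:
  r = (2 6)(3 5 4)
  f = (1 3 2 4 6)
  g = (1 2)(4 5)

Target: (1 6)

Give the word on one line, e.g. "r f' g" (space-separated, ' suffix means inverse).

  after g': (1 2)(4 5)
  after r: (1 6 2)(3 5)
  after r: (1 2)(3 4)
  after r: (1 6 2)(4 5)
  after g: (1 6)

g' r r r g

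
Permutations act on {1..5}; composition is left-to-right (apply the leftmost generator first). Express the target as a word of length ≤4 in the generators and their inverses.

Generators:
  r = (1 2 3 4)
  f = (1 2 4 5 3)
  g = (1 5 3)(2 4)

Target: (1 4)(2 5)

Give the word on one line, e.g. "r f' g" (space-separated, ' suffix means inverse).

  after r': (1 4 3 2)
  after f': (1 2 3)(4 5)
  after g': (1 4)(2 5)

r' f' g'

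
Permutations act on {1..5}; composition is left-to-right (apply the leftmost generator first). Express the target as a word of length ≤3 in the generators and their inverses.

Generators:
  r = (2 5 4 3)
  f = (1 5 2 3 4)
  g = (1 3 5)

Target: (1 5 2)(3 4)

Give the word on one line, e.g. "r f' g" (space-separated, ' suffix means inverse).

  after r': (2 3 4 5)
  after g': (1 5 2)(3 4)

r' g'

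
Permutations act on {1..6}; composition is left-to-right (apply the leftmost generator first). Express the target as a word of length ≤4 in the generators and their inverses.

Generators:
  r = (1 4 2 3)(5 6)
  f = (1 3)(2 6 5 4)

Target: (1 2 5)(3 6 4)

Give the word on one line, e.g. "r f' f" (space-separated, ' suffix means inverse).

f r r f

  after f: (1 3)(2 6 5 4)
  after r: (2 5)(3 4)
  after r: (1 4)(2 6 5 3)
  after f: (1 2 5)(3 6 4)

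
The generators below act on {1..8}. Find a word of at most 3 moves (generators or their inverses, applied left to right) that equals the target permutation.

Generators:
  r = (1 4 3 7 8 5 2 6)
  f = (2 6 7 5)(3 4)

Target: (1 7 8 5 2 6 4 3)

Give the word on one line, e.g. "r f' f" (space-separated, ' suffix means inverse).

f r' f

  after f: (2 6 7 5)(3 4)
  after r': (1 6 3)(7 8)
  after f: (1 7 8 5 2 6 4 3)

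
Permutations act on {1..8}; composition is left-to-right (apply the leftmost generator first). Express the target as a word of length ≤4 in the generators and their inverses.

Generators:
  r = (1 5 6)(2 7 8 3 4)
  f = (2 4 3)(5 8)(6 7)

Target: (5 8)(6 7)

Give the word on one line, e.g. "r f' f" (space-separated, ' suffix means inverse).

f' f' f'

  after f': (2 3 4)(5 8)(6 7)
  after f': (2 4 3)
  after f': (5 8)(6 7)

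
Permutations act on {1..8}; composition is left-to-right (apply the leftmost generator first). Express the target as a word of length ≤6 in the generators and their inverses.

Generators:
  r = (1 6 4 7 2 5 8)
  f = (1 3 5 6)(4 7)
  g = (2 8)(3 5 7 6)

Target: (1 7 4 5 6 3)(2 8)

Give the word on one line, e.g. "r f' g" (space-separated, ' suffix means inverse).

f f f g'

  after f: (1 3 5 6)(4 7)
  after f: (1 5)(3 6)
  after f: (1 6 5 3)(4 7)
  after g': (1 7 4 5 6 3)(2 8)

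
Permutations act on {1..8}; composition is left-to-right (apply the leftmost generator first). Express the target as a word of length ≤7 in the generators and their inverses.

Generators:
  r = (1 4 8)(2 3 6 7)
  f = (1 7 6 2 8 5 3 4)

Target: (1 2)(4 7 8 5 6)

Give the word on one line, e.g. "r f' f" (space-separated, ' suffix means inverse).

r' f' f' r r

  after r': (1 8 4)(2 7 6 3)
  after f': (1 2)(3 6 5 8)
  after f': (1 6 8 5 2 4 3 7)
  after r: (1 7 4 6)(2 8 5 3)
  after r: (1 2)(4 7 8 5 6)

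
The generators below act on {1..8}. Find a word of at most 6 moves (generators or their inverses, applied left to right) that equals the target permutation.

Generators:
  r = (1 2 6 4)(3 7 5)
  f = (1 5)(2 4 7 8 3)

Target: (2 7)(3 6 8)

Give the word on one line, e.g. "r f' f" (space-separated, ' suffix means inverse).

  after f': (1 5)(2 3 8 7 4)
  after r': (1 7 6 2 5 4)(3 8)
  after f': (1 4 5 2)(3 7 6)
  after f': (1 2 5 3 4)(6 8 7)
  after r': (2 7)(3 6 8)

f' r' f' f' r'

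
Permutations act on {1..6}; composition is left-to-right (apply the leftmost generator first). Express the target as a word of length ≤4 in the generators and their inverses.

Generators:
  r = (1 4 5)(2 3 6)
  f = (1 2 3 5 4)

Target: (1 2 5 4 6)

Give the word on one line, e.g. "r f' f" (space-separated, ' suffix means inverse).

  after r: (1 4 5)(2 3 6)
  after f': (1 5 4 3 6)
  after r: (2 3)(4 6)
  after f: (1 2 5 4 6)

r f' r f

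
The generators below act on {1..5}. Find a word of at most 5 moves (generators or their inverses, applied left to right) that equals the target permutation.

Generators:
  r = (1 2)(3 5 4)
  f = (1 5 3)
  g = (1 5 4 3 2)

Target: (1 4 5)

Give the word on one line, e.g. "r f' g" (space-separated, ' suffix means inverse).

  after f': (1 3 5)
  after r: (1 5 2)(3 4)
  after r: (1 4 5)

f' r r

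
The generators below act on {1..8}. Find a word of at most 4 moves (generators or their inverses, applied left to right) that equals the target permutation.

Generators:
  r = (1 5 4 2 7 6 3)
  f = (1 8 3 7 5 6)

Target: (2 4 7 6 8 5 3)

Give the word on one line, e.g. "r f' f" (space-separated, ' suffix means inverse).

  after f: (1 8 3 7 5 6)
  after r': (1 8 6 3 2 4 5 7)
  after f': (2 4 7 6 8 5 3)

f r' f'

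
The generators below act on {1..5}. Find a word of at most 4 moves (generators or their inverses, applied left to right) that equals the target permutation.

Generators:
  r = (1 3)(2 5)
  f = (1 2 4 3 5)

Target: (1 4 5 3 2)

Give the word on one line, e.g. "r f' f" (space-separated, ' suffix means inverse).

r' f' r

  after r': (1 3)(2 5)
  after f': (1 4 2 3 5)
  after r: (1 4 5 3 2)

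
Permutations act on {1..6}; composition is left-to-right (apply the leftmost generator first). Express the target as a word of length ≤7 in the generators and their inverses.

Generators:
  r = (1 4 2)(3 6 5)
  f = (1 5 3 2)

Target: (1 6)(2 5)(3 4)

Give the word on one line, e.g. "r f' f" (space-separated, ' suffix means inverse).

f r r f f

  after f: (1 5 3 2)
  after r: (1 3)(2 4)(5 6)
  after r: (1 6 3 4)
  after f: (1 6 2)(3 4 5)
  after f: (1 6)(2 5)(3 4)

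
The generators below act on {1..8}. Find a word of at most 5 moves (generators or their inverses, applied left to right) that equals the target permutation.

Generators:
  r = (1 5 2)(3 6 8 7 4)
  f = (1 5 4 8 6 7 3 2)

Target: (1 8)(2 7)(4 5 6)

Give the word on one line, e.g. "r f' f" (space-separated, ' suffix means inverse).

r' f f f f

  after r': (1 2 5)(3 4 7 8 6)
  after f: (2 4 3 8 7 6)
  after f: (1 5 4 2 8 3 6)
  after f: (1 4)(2 6 5 8)(3 7)
  after f: (1 8)(2 7)(4 5 6)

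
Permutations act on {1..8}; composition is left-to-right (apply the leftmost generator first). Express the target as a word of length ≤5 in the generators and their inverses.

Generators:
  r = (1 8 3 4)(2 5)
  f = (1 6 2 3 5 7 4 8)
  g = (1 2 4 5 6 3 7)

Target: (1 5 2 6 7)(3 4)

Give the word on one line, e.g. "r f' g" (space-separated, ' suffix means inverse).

  after r: (1 8 3 4)(2 5)
  after f': (1 4 8 2 3 7 5 6)
  after g': (1 2 6 7 4 8)
  after r: (1 5 2 6 7)(3 4)

r f' g' r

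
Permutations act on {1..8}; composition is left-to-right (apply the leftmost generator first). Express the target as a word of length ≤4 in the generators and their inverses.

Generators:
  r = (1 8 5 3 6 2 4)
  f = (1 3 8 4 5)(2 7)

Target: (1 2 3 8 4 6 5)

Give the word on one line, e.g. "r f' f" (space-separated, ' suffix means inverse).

r' r'

  after r': (1 4 2 6 3 5 8)
  after r': (1 2 3 8 4 6 5)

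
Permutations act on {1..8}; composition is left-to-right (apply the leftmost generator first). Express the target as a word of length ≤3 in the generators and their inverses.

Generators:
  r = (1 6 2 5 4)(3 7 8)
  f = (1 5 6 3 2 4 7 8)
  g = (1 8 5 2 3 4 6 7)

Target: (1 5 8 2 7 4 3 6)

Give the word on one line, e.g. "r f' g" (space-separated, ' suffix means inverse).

g' f g

  after g': (1 7 6 4 3 2 5 8)
  after f: (1 8 5)(2 6 7 3 4)
  after g: (1 5 8 2 7 4 3 6)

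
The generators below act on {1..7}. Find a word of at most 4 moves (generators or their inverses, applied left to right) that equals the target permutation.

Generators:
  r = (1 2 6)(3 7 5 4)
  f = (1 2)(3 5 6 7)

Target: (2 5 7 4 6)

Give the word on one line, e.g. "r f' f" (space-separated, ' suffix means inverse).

  after r': (1 6 2)(3 4 5 7)
  after r': (1 2 6)(3 5)(4 7)
  after f': (2 5 7 4 6)

r' r' f'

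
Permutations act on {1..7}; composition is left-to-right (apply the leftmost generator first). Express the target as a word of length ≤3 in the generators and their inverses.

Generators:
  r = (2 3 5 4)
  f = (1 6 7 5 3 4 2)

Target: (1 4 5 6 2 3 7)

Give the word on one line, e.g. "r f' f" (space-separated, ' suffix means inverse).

f' f'

  after f': (1 2 4 3 5 7 6)
  after f': (1 4 5 6 2 3 7)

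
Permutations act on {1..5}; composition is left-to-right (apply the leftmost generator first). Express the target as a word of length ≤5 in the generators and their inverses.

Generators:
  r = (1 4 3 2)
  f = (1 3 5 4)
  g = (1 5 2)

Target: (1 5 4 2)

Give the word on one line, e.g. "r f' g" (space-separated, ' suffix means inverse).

  after r': (1 2 3 4)
  after r': (1 3)(2 4)
  after f: (1 5 4 2)

r' r' f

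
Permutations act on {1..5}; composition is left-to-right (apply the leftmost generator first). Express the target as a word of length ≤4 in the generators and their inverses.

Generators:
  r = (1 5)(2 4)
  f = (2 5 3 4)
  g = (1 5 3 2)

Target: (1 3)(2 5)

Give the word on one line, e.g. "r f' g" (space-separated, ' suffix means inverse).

g g

  after g: (1 5 3 2)
  after g: (1 3)(2 5)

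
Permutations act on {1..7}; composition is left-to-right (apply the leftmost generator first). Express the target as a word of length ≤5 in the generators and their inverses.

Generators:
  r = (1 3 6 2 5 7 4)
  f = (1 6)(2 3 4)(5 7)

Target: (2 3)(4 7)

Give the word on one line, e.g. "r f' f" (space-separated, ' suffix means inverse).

  after r': (1 4 7 5 2 6 3)
  after f: (1 2)(3 6 4 5)
  after f: (1 3)(2 6)(4 7 5)
  after f: (1 4 5 2)(3 6)
  after r: (2 3)(4 7)

r' f f f r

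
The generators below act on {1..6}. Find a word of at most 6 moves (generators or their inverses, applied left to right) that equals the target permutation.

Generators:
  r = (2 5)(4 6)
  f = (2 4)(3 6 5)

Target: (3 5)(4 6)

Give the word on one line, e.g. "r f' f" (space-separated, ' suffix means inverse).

r' f r f' r

  after r': (2 5)(4 6)
  after f: (2 3 6)(4 5)
  after r: (2 3 4)(5 6)
  after f': (2 5 3)
  after r: (3 5)(4 6)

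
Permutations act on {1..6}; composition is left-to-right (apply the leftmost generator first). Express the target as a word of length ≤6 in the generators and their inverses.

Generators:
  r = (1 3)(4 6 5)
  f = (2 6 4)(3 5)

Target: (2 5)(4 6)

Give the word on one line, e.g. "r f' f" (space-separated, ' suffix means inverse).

r' f f r'

  after r': (1 3)(4 5 6)
  after f: (1 5 4 3)(2 6)
  after f: (1 3)(2 4 5)
  after r': (2 5)(4 6)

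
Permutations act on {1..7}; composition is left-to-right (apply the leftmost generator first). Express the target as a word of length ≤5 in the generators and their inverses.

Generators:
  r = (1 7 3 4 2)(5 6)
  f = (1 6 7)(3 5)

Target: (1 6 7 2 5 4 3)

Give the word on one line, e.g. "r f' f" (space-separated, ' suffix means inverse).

r r f' r

  after r: (1 7 3 4 2)(5 6)
  after r: (1 3 2 7 4)
  after f': (1 5 3 2 6)(4 7)
  after r: (1 6 7 2 5 4 3)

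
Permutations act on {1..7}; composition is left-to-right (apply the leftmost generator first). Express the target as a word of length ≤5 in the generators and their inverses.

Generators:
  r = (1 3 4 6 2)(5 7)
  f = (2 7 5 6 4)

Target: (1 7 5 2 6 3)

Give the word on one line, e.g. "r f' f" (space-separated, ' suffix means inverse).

r' f' r f' r'

  after r': (1 2 6 4 3)(5 7)
  after f': (1 4 3)(2 5)
  after r: (1 6 2 7 5)
  after f': (1 5)(4 6)
  after r': (1 7 5 2 6 3)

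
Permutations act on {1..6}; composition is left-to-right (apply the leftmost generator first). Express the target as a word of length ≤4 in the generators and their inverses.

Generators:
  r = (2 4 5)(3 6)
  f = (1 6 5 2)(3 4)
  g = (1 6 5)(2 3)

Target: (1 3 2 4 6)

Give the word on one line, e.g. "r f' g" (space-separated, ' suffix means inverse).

f' r g f'

  after f': (1 2 5 6)(3 4)
  after r: (1 4 6)(3 5)
  after g: (1 4 5 2 3)
  after f': (1 3 2 4 6)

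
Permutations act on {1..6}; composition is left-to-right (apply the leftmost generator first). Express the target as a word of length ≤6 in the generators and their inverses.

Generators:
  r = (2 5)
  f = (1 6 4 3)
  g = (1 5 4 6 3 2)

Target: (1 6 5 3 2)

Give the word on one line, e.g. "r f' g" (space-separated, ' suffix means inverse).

f' r g' r'

  after f': (1 3 4 6)
  after r: (1 3 4 6)(2 5)
  after g': (1 6 2)(3 5)
  after r': (1 6 5 3 2)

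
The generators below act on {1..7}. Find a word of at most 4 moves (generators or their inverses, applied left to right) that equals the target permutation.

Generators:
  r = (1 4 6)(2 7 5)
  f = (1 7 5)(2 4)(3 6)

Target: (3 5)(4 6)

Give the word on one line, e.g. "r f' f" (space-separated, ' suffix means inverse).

  after r: (1 4 6)(2 7 5)
  after f': (1 2)(3 6 5 4)
  after r: (1 7 5 6 2 4 3)
  after f': (3 5)(4 6)

r f' r f'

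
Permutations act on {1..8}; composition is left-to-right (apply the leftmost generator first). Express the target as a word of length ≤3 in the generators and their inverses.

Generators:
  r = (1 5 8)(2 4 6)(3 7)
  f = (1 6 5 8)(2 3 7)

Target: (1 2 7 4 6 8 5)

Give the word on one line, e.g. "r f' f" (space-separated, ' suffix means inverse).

  after f: (1 6 5 8)(2 3 7)
  after r: (1 2 7 4 6 8 5)

f r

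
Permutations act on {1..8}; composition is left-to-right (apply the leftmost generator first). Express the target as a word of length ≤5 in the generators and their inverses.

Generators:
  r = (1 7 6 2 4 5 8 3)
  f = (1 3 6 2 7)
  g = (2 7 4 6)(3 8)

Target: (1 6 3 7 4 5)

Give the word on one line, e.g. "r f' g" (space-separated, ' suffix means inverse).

r g' f'

  after r: (1 7 6 2 4 5 8 3)
  after g': (1 2 7 4 5 3)
  after f': (1 6 3 7 4 5)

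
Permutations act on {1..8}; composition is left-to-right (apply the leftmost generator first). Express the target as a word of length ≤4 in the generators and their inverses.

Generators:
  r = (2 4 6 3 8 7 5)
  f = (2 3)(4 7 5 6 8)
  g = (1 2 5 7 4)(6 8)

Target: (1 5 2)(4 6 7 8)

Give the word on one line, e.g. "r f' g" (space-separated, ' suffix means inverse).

  after g': (1 4 7 5 2)(6 8)
  after f: (1 7 6 4 5 3 2)
  after f: (1 5 2)(4 6 7 8)

g' f f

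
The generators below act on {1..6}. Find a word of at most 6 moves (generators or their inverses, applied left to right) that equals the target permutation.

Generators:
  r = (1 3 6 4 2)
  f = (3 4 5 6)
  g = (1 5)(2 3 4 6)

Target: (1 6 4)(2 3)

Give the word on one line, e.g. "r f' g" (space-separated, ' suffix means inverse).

  after r: (1 3 6 4 2)
  after g': (1 2 5)(3 4 6)
  after f': (1 2 4 5)
  after g': (1 6 4)(2 3)

r g' f' g'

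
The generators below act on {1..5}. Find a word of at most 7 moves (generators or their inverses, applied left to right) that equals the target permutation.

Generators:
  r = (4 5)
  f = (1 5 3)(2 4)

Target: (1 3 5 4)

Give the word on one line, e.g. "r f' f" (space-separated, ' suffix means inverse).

r' f' f' f' f'

  after r': (4 5)
  after f': (1 3 5 2 4)
  after f': (1 5 4 3)
  after f': (2 4 5)
  after f': (1 3 5 4)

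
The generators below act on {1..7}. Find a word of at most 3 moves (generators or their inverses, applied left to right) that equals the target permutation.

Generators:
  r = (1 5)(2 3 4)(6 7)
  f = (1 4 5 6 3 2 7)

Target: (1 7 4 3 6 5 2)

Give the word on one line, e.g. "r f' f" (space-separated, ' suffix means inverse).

r' f r

  after r': (1 5)(2 4 3)(6 7)
  after f: (1 6)(2 5 4)(3 7)
  after r: (1 7 4 3 6 5 2)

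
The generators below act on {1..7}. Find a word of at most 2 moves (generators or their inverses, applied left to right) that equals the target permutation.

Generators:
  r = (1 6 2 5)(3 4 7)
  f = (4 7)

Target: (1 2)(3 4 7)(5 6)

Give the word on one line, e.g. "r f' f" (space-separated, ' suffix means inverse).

  after r': (1 5 2 6)(3 7 4)
  after r': (1 2)(3 4 7)(5 6)

r' r'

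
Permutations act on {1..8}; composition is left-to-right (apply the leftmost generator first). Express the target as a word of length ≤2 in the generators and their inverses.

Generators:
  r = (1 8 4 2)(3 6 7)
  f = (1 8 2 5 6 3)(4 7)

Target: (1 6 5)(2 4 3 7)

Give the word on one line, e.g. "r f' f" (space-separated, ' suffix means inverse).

f' r

  after f': (1 3 6 5 2 8)(4 7)
  after r: (1 6 5)(2 4 3 7)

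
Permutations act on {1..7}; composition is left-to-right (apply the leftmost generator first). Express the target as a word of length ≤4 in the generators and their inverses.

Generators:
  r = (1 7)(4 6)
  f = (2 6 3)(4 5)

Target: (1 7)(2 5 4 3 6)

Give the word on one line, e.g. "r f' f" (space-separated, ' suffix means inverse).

  after f': (2 3 6)(4 5)
  after f': (2 6 3)
  after r': (1 7)(2 4 6 3)
  after f: (1 7)(2 5 4 3 6)

f' f' r' f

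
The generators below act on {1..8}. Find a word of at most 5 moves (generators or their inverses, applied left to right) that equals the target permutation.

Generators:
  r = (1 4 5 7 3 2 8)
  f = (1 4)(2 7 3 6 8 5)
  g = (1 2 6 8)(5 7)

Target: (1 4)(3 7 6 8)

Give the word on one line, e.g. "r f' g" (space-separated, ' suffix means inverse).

g' r f' g

  after g': (1 8 6 2)(5 7)
  after r: (2 4 5 3)(6 8)
  after f': (1 4 8 3 5 7 2)
  after g: (1 4)(3 7 6 8)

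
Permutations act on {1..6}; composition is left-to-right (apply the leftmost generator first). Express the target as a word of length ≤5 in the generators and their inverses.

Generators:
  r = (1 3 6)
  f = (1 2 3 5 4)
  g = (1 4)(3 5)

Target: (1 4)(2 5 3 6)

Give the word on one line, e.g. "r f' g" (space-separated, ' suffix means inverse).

g f' r f

  after g: (1 4)(3 5)
  after f': (1 5 2)
  after r: (1 5 2 3 6)
  after f: (1 4)(2 5 3 6)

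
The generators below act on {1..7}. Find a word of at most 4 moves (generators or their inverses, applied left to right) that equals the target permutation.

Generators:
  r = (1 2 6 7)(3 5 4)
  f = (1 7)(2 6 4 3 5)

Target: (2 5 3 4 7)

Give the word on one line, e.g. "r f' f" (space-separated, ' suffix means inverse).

f' r' r' r'

  after f': (1 7)(2 5 3 4 6)
  after r': (1 6)(2 3 5 4)
  after r': (1 2 4)(6 7)
  after r': (2 5 3 4 7)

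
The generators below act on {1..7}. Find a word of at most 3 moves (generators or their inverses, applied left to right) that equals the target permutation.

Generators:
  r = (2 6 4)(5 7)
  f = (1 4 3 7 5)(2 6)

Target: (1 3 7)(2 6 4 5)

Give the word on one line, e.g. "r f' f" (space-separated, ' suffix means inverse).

f f r

  after f: (1 4 3 7 5)(2 6)
  after f: (1 3 5 4 7)
  after r: (1 3 7)(2 6 4 5)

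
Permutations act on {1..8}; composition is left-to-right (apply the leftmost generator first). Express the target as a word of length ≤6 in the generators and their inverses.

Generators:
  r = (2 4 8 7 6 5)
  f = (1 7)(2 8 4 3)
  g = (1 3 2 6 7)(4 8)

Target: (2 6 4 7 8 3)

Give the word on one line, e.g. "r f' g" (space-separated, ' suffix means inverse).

  after r': (2 5 6 7 8 4)
  after f: (1 7 4 8 3 2 5 6)
  after r: (1 6)(3 4 7 8)
  after g: (1 7 4)(2 6 3 8)
  after f': (2 6 4 7 8 3)

r' f r g f'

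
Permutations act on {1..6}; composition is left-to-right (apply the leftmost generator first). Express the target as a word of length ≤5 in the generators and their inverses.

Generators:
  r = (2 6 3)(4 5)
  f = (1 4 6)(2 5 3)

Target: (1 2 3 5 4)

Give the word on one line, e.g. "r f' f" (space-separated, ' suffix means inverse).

  after r: (2 6 3)(4 5)
  after f: (1 4 3 5 6 2)
  after f: (1 6 5)(2 4)
  after r: (1 3 2 5)(4 6)
  after f: (1 2 3 5 4)

r f f r f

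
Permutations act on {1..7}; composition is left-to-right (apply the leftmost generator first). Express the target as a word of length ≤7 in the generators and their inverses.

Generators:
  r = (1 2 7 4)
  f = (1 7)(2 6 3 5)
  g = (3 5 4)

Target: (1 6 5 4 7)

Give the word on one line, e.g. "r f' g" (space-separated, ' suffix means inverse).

g' r f r g

  after g': (3 4 5)
  after r: (1 2 7 4 5 3)
  after f: (1 6 3 7 4 2)
  after r: (1 6 3 4 7)
  after g: (1 6 5 4 7)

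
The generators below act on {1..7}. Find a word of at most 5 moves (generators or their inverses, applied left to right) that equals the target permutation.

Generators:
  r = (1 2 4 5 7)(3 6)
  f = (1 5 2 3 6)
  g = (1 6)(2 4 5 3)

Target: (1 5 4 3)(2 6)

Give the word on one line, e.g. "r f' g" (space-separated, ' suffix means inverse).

  after f: (1 5 2 3 6)
  after g': (1 4 2 5 3)
  after f': (1 4 5 2)(3 6)
  after g: (1 5 4 3)(2 6)

f g' f' g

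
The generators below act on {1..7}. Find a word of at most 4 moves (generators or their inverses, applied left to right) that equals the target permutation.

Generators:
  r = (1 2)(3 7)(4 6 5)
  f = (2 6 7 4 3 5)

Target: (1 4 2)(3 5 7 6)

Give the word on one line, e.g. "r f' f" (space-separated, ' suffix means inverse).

r f' r' r'

  after r: (1 2)(3 7)(4 6 5)
  after f': (1 5 7 4 2)(3 6)
  after r': (1 6 7 5 3 4)
  after r': (1 4 2)(3 5 7 6)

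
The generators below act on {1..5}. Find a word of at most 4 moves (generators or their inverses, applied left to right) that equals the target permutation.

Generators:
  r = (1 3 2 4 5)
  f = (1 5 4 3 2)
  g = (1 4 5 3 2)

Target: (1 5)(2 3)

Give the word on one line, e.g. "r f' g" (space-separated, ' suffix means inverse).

f r' g

  after f: (1 5 4 3 2)
  after r': (1 4)(2 5)
  after g: (1 5)(2 3)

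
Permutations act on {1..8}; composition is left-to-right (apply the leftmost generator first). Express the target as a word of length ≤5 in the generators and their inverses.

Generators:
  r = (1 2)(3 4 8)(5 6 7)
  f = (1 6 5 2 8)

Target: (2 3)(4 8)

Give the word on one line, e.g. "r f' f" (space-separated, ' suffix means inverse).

  after r: (1 2)(3 4 8)(5 6 7)
  after f': (1 5)(2 8 3 4)(6 7)
  after r: (1 6 5 2 3 8 4)
  after f': (2 3)(4 8)

r f' r f'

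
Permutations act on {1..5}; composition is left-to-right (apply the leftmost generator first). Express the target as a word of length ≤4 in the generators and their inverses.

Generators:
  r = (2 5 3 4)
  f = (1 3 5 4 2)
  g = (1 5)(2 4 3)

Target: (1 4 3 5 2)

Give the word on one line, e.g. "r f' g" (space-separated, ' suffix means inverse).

  after f: (1 3 5 4 2)
  after g: (1 2 5 3)
  after g: (1 4 3 5 2)

f g g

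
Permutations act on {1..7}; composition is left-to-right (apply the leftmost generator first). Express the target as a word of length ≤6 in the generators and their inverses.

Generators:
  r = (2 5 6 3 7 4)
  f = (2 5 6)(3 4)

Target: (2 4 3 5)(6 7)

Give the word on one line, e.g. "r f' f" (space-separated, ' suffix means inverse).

  after f': (2 6 5)(3 4)
  after f': (2 5 6)
  after r': (3 6 4 7)
  after r': (2 4 3 5)(6 7)

f' f' r' r'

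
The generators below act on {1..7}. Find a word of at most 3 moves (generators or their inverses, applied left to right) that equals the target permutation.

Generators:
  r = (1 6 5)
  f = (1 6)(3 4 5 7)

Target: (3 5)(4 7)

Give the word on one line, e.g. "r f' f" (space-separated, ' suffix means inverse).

  after f': (1 6)(3 7 5 4)
  after f': (3 5)(4 7)

f' f'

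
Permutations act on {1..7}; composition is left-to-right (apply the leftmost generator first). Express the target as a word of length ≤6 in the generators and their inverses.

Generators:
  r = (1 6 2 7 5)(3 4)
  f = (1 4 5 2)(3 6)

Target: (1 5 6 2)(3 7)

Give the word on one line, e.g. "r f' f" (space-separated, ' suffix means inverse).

r f r' f

  after r: (1 6 2 7 5)(3 4)
  after f: (1 3 5 4 6)(2 7)
  after r': (1 4)(3 7 6 5)
  after f: (1 5 6 2)(3 7)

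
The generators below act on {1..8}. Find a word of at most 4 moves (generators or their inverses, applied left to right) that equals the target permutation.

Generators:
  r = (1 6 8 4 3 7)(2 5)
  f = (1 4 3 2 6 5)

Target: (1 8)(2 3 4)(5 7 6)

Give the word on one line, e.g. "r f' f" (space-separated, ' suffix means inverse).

  after f: (1 4 3 2 6 5)
  after r': (1 8 6 2)(3 5 7)
  after f: (1 8 5 7 2 4 3)
  after f: (1 8)(2 3 4)(5 7 6)

f r' f f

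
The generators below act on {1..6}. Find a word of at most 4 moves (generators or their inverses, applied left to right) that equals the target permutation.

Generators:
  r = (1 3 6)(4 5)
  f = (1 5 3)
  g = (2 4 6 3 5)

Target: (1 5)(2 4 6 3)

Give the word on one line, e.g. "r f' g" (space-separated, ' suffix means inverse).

  after f': (1 3 5)
  after g: (1 5)(2 4 6 3)

f' g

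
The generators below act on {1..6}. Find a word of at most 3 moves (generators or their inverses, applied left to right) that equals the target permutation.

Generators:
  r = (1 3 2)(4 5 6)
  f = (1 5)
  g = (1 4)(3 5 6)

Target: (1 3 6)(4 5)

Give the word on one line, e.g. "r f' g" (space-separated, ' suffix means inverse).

  after f: (1 5)
  after g': (1 3 6 5 4)
  after f': (1 3 6)(4 5)

f g' f'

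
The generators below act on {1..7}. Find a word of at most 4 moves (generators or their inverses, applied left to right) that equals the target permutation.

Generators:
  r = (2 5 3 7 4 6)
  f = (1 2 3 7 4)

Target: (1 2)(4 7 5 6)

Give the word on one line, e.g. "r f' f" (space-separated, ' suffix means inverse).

r' r' f

  after r': (2 6 4 7 3 5)
  after r': (2 4 3)(5 6 7)
  after f: (1 2)(4 7 5 6)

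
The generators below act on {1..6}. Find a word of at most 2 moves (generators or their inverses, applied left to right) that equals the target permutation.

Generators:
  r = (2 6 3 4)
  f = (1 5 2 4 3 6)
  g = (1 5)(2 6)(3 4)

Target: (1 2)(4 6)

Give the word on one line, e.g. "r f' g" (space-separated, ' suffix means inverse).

  after f': (1 6 3 4 2 5)
  after g': (1 2)(4 6)

f' g'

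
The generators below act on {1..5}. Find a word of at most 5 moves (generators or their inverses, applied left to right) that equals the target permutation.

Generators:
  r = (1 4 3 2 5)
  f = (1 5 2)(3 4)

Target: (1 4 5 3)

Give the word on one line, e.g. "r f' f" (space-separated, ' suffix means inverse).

r r f'

  after r: (1 4 3 2 5)
  after r: (1 3 5 4 2)
  after f': (1 4 5 3)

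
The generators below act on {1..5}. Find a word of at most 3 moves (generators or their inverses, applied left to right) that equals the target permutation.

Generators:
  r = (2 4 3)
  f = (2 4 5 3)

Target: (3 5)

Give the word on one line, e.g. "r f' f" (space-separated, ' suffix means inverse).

  after r: (2 4 3)
  after r: (2 3 4)
  after f: (3 5)

r r f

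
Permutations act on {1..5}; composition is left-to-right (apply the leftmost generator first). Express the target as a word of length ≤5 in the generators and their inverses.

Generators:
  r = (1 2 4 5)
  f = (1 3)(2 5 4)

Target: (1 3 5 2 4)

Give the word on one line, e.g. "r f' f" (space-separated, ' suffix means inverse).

f' r f' f'

  after f': (1 3)(2 4 5)
  after r: (1 3 2 5 4)
  after f': (3 4)
  after f': (1 3 5 2 4)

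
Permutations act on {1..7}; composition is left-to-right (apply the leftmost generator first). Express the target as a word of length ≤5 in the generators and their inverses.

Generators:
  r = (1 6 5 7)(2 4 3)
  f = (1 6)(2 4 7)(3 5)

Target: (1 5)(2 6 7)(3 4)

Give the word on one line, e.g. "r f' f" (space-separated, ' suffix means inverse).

  after f: (1 6)(2 4 7)(3 5)
  after f: (2 7 4)
  after r: (1 6 5 7 3 2)
  after r: (1 5)(2 6 7)(3 4)

f f r r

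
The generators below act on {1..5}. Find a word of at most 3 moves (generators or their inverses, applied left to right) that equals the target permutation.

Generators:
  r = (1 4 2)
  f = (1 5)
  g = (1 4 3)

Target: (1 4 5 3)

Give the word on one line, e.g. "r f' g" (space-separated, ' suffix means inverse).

  after g': (1 3 4)
  after f: (1 3 4 5)
  after g': (1 4 5 3)

g' f g'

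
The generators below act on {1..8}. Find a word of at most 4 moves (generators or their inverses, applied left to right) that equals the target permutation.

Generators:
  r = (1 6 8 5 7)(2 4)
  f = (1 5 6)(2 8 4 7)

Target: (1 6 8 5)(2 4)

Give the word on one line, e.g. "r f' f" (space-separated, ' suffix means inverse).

r' r' f' f'

  after r': (1 7 5 8 6)(2 4)
  after r': (1 5 6 7 8)
  after f': (2 7)(4 8 6)
  after f': (1 6 8 5)(2 4)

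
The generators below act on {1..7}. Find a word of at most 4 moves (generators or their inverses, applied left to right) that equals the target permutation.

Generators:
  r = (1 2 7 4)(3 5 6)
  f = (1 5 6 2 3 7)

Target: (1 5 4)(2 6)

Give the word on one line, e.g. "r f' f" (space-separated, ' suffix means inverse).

f' f' r

  after f': (1 7 3 2 6 5)
  after f': (1 3 6)(2 5 7)
  after r: (1 5 4)(2 6)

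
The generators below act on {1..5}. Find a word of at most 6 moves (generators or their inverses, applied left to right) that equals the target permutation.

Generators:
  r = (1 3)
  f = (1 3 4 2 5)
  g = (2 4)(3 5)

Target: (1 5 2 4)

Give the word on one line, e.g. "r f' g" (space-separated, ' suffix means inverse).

g' f g' r'

  after g': (2 4)(3 5)
  after f: (1 3)(4 5)
  after g': (1 5 2 4 3)
  after r': (1 5 2 4)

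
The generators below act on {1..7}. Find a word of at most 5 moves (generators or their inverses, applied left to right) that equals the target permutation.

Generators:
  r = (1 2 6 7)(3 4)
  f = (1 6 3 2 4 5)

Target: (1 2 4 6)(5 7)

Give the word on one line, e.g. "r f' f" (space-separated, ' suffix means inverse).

r' f' f' r r

  after r': (1 7 6 2)(3 4)
  after f': (1 7)(2 5 4 6 3)
  after f': (1 7 5 2 4)
  after r: (2 3 4)(5 6 7)
  after r: (1 2 4 6)(5 7)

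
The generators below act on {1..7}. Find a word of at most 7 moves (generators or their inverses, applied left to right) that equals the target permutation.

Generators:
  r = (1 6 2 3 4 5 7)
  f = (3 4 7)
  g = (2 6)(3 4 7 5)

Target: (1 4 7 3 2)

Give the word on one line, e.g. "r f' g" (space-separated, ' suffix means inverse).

g f' r' f f

  after g: (2 6)(3 4 7 5)
  after f': (2 6)(5 7)
  after r': (1 7 4 3 2)
  after f: (1 3 2)
  after f: (1 4 7 3 2)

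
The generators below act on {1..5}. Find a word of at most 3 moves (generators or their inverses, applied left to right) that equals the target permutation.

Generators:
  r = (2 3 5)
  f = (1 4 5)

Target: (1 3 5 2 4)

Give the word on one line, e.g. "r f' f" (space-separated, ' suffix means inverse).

r' f' r'

  after r': (2 5 3)
  after f': (1 5 3 2 4)
  after r': (1 3 5 2 4)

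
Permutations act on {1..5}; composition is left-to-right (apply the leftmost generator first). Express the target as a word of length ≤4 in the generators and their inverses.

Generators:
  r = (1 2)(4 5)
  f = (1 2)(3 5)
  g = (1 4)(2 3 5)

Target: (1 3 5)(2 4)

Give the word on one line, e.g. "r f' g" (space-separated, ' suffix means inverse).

r g

  after r: (1 2)(4 5)
  after g: (1 3 5)(2 4)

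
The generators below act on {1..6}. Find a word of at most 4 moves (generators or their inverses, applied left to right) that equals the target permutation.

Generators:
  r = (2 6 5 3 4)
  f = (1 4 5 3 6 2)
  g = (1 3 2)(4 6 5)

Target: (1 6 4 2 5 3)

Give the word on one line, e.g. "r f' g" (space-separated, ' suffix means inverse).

r' r' f g

  after r': (2 4 3 5 6)
  after r': (2 3 6 4 5)
  after f: (1 4 3 2 6 5)
  after g: (1 6 4 2 5 3)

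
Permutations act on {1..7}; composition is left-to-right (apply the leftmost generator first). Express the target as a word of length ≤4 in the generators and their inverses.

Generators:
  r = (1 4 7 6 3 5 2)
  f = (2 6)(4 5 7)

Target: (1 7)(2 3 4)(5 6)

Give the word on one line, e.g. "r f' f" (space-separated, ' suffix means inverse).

  after r': (1 2 5 3 6 7 4)
  after r': (1 5 6 4 2 3 7)
  after f': (1 4 6 7)(2 3 5)
  after f': (1 7)(2 3 4)(5 6)

r' r' f' f'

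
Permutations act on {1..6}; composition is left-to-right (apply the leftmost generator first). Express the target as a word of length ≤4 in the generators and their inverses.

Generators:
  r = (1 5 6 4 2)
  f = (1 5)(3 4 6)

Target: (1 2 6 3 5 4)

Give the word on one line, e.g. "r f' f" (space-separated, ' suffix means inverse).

  after f: (1 5)(3 4 6)
  after r': (2 4 5)(3 6)
  after r': (1 2 6 3 5 4)

f r' r'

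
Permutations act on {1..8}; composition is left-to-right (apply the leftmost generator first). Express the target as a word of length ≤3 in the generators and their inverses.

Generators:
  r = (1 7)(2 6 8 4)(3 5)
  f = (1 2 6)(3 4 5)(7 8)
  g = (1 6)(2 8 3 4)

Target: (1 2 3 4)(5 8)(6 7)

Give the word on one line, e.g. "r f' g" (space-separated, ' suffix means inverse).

  after g: (1 6)(2 8 3 4)
  after r: (1 8 5 3 2 4 6 7)
  after g': (1 2 3 4)(5 8)(6 7)

g r g'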